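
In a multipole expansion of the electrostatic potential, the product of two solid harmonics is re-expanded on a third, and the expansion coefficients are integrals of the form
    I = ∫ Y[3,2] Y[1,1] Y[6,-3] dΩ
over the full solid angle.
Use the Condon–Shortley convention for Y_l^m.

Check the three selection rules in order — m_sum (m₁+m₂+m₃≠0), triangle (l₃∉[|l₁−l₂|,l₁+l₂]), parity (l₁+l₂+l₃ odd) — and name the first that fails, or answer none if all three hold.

Σmᵢ = 0  ✓
l₃∈[|l₁−l₂|,l₁+l₂]=[2,4], have l₃=6  ✗
Σlᵢ = 10 ⇒ even

triangle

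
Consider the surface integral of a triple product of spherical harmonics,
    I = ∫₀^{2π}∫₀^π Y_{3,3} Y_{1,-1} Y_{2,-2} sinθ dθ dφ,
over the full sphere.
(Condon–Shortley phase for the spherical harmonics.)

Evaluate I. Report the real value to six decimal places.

-0.319865

Rules hold: Σm=0, L=6 even, 2≤2≤4.
N = 7·3·5 = 105
Δ = 2!·4!·0!/7! = 1/105
Racah Σ t=1..1: t=1:−1/4 = -1/4
⇒ 3j(3 1 2; 0 0 0)² = 3/35, sgn -1
Racah Σ t=0..0: t=0:+1/48 = 1/48
⇒ 3j(3 1 2; 3 -1 -2)² = 1/7, sgn +1
4πI² = N·(3j₀)²·(3jₘ)² = 9/7
I = -1·√(1.28571/4π) = -0.31986543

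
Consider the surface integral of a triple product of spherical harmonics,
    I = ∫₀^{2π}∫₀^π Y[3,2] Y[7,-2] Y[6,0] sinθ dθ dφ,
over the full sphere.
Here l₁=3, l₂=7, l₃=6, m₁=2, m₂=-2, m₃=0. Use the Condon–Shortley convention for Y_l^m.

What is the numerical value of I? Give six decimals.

-0.086087

Checks pass: Σm=0; 16 even; l₃=6∈[4,10].
(2·3+1)(2·7+1)(2·6+1) = 1365
Δ: 4! 2! 10! / 17! → 1/2042040
sum: t=1:−1/207360 t=2:+1/57600 t=3:−1/207360 = 1/129600
3j²(3 7 6; 0 0 0) = Δ·Π!·Σ² = 168/12155  (sign +1)
sum: t=0:+1/345600 t=1:−1/207360 = -1/518400
3j²(3 7 6; 2 -2 0) = Δ·Π!·Σ² = 12/2431  (sign -1)
combine: 4πI² = 1365·168/12155·12/2431 = 42336/454597
take √, sign -1: I = -0.08608683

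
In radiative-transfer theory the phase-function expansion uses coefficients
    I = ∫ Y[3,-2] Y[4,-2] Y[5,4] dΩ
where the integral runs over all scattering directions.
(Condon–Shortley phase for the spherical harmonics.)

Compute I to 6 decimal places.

0.143343

Rules hold: Σm=0, L=12 even, 1≤5≤7.
N = 7·9·11 = 693
Δ = 2!·4!·6!/13! = 1/180180
Racah Σ t=0..2: t=0:+1/576 t=1:−1/144 t=2:+1/576 = -1/288
⇒ 3j(3 4 5; 0 0 0)² = 20/1001, sgn +1
Racah Σ t=1..2: t=1:−1/2880 t=2:+1/8640 = -1/4320
⇒ 3j(3 4 5; -2 -2 4)² = 8/429, sgn +1
4πI² = N·(3j₀)²·(3jₘ)² = 480/1859
I = +1·√(0.258203/4π) = 0.14334284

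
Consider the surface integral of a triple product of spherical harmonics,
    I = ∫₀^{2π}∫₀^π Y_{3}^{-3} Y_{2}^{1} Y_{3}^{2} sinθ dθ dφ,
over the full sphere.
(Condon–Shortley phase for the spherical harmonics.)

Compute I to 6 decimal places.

m-sum 0 ✓  L=8 even ✓  1≤3≤5 ✓
Π(2lᵢ+1) = 7×5×7 = 245
triangle coeff Δ(3,2,3) = 1/3780
Σ_t [0,2]: t=0:+1/24 t=1:−1/4 t=2:+1/24 = -1/6
(3j)²=4/105 [(3 2 3; 0 0 0)], sign=+1
Σ_t [2,2]: t=2:+1/48 = 1/48
(3j)²=5/84 [(3 2 3; -3 1 2)], sign=-1
⇒ 4πI² = 5/9
I = (-1)√(5/9/(4π)) = -0.21026104

-0.210261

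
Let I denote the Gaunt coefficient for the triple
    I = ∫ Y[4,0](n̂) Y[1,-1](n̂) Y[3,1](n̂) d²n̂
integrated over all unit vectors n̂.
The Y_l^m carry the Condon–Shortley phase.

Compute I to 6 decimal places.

0.150786

Checks pass: Σm=0; 8 even; l₃=3∈[3,5].
(2·4+1)(2·1+1)(2·3+1) = 189
Δ: 2! 6! 0! / 9! → 1/252
sum: t=1:−1/36 = -1/36
3j²(4 1 3; 0 0 0) = Δ·Π!·Σ² = 4/63  (sign +1)
sum: t=0:+1/96 = 1/96
3j²(4 1 3; 0 -1 1) = Δ·Π!·Σ² = 1/42  (sign +1)
combine: 4πI² = 189·4/63·1/42 = 2/7
take √, sign +1: I = 0.15078601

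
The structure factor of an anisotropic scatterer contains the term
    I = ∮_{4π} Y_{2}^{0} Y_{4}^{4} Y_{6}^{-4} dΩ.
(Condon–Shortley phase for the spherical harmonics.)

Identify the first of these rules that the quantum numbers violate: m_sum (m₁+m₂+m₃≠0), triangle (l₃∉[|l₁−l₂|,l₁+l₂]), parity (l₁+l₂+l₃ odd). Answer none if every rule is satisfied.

none

azimuthal sum: 0 + 4 − 4 = 0  ✓
2 ≤ 6 ≤ 6 (triangle on l)  ✓
L = 2 + 4 + 6 = 12 (even)  ✓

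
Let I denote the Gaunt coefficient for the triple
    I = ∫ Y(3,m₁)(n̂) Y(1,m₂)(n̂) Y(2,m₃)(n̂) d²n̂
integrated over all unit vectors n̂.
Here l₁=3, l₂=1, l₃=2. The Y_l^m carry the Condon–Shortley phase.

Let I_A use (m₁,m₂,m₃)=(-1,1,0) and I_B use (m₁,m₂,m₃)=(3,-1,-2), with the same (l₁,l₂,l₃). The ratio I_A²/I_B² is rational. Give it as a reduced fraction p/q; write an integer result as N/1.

Same 3,1,2: normalisation and zero-m 3j drop out of the ratio.
A: Δ: 2! 4! 0! / 7! → 1/105; sum: t=2:+1/8 = 1/8; 3j²(3 1 2; -1 1 0) = Δ·Π!·Σ² = 2/35  (sign +1)
B: Δ: 2! 4! 0! / 7! → 1/105; sum: t=0:+1/48 = 1/48; 3j²(3 1 2; 3 -1 -2) = Δ·Π!·Σ² = 1/7  (sign +1)
I_A²/I_B² = (2/35)/(1/7) = 2/5

2/5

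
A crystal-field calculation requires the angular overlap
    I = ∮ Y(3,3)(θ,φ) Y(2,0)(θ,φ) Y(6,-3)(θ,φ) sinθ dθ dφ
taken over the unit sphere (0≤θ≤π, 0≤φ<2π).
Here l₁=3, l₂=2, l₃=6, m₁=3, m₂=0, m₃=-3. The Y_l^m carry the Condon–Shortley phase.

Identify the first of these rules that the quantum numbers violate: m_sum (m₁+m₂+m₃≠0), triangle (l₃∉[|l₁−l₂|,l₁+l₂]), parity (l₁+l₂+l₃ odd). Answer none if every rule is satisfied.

Σmᵢ = 0  ✓
l₃∈[|l₁−l₂|,l₁+l₂]=[1,5], have l₃=6  ✗
Σlᵢ = 11 ⇒ odd

triangle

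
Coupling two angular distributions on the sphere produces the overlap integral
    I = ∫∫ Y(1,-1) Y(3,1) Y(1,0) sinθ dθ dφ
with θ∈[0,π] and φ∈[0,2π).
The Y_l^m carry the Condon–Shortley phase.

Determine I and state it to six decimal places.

0.000000

triangle: need 2≤l₃≤4, have 1; I=0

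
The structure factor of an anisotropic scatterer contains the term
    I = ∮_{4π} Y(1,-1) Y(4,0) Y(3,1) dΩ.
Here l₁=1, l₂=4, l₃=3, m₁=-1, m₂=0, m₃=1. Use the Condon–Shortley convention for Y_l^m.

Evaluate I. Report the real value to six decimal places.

0.150786

Rules hold: Σm=0, L=8 even, 3≤3≤5.
N = 3·9·7 = 189
Δ = 2!·0!·6!/9! = 1/252
Racah Σ t=1..1: t=1:−1/36 = -1/36
⇒ 3j(1 4 3; 0 0 0)² = 4/63, sgn +1
Racah Σ t=2..2: t=2:+1/96 = 1/96
⇒ 3j(1 4 3; -1 0 1)² = 1/42, sgn +1
4πI² = N·(3j₀)²·(3jₘ)² = 2/7
I = +1·√(0.285714/4π) = 0.15078601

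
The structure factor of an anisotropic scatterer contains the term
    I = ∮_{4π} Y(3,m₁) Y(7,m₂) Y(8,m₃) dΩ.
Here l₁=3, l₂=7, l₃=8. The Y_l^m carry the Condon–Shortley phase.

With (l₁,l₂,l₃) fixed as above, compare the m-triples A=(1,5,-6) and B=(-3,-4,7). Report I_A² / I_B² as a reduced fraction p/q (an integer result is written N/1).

Shared (l₁,l₂,l₃)=(3,7,8): N and (l;000)² cancel in I_A²/I_B².
A: Δ = 2!·4!·12!/19! = 1/5290740; Racah Σ t=0..2: t=0:+1/3832012800 t=1:−1/239500800 t=2:+1/348364800 = -1/958003200; ⇒ 3j(3 7 8; 1 5 -6)² = 8/4845, sgn -1
B: Δ = 2!·4!·12!/19! = 1/5290740; Racah Σ t=2..2: t=2:+1/1916006400 = 1/1916006400; ⇒ 3j(3 7 8; -3 -4 7)² = 15/1292, sgn -1
I_A²/I_B² = (8/4845)/(15/1292) = 32/225

32/225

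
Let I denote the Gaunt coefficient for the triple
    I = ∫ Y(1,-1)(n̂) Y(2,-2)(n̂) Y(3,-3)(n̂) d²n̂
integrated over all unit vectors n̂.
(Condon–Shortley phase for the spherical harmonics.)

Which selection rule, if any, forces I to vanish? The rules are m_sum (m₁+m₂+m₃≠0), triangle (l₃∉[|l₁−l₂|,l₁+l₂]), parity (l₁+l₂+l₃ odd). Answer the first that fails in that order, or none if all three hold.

m_sum

azimuthal sum: -1 − 2 − 3 = -6  ✗
1 ≤ 3 ≤ 3 (triangle on l)
L = 1 + 2 + 3 = 6 (even)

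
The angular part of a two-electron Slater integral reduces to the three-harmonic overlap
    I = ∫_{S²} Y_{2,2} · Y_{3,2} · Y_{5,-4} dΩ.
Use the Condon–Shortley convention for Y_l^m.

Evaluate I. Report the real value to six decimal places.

0.268967

Checks pass: Σm=0; 10 even; l₃=5∈[1,5].
(2·2+1)(2·3+1)(2·5+1) = 385
Δ: 0! 4! 6! / 11! → 1/2310
sum: t=0:+1/144 = 1/144
3j²(2 3 5; 0 0 0) = Δ·Π!·Σ² = 10/231  (sign -1)
sum: t=0:+1/2880 = 1/2880
3j²(2 3 5; 2 2 -4) = Δ·Π!·Σ² = 3/55  (sign -1)
combine: 4πI² = 385·10/231·3/55 = 10/11
take √, sign +1: I = 0.26896683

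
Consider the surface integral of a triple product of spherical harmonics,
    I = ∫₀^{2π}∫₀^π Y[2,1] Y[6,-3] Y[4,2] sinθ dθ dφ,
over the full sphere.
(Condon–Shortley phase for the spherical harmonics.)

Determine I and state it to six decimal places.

m-sum 0 ✓  L=12 even ✓  4≤4≤8 ✓
Π(2lᵢ+1) = 5×13×9 = 585
triangle coeff Δ(2,6,4) = 1/6435
Σ_t [2,2]: t=2:+1/2304 = 1/2304
(3j)²=5/143 [(2 6 4; 0 0 0)], sign=+1
Σ_t [1,1]: t=1:−1/8640 = -1/8640
(3j)²=28/715 [(2 6 4; 1 -3 2)], sign=-1
⇒ 4πI² = 1260/1573
I = (-1)√(1260/1573/(4π)) = -0.25247360

-0.252474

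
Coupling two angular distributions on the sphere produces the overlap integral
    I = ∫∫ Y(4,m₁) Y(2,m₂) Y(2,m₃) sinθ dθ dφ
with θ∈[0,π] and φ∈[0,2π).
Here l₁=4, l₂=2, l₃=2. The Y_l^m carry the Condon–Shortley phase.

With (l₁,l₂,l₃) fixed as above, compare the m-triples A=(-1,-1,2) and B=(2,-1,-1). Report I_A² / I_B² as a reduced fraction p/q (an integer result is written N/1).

Shared (l₁,l₂,l₃)=(4,2,2): N and (l;000)² cancel in I_A²/I_B².
A: Δ = 4!·4!·0!/9! = 1/630; Racah Σ t=1..1: t=1:−1/144 = -1/144; ⇒ 3j(4 2 2; -1 -1 2)² = 1/126, sgn -1
B: Δ = 4!·4!·0!/9! = 1/630; Racah Σ t=1..1: t=1:−1/36 = -1/36; ⇒ 3j(4 2 2; 2 -1 -1)² = 4/63, sgn +1
I_A²/I_B² = (1/126)/(4/63) = 1/8

1/8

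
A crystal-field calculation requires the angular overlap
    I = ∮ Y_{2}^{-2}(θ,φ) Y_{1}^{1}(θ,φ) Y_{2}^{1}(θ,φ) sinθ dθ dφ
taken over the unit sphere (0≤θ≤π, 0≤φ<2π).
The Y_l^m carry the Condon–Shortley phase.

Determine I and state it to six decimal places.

0.000000

L=5 odd ⇒ parity kills the (l;000) factor ⇒ I = 0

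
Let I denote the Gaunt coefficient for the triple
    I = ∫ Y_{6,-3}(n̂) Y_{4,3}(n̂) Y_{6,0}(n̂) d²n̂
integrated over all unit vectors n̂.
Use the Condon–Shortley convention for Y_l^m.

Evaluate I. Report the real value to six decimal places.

Checks pass: Σm=0; 16 even; l₃=6∈[2,10].
(2·6+1)(2·4+1)(2·6+1) = 1521
Δ: 4! 8! 4! / 17! → 1/15315300
sum: t=0:+1/829440 t=1:−1/25920 t=2:+1/9216 t=3:−1/25920 t=4:+1/829440 = 7/207360
3j²(6 4 6; 0 0 0) = Δ·Π!·Σ² = 28/2431  (sign +1)
sum: t=3:−1/207360 t=4:+1/103680 = 1/207360
3j²(6 4 6; -3 3 0) = Δ·Π!·Σ² = 21/2431  (sign +1)
combine: 4πI² = 1521·28/2431·21/2431 = 5292/34969
take √, sign +1: I = 0.10973960

0.109740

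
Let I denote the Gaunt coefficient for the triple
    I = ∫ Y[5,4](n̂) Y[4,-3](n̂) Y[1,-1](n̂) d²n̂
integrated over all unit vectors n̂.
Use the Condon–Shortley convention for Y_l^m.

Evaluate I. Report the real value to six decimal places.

0.294638

Rules hold: Σm=0, L=10 even, 1≤1≤9.
N = 11·9·3 = 297
Δ = 8!·2!·0!/11! = 1/495
Racah Σ t=4..4: t=4:+1/576 = 1/576
⇒ 3j(5 4 1; 0 0 0)² = 5/99, sgn -1
Racah Σ t=1..1: t=1:−1/10080 = -1/10080
⇒ 3j(5 4 1; 4 -3 -1)² = 4/55, sgn -1
4πI² = N·(3j₀)²·(3jₘ)² = 12/11
I = +1·√(1.09091/4π) = 0.29463840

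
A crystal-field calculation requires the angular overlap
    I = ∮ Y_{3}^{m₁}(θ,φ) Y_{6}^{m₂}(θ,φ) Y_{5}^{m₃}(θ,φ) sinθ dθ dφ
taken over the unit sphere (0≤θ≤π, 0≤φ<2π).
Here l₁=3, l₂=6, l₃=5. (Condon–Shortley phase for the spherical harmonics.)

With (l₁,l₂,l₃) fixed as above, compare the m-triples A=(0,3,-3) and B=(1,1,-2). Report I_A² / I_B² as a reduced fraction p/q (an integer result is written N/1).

l's match ⇒ only the (l;m) 3-j factors differ between A and B.
A: triangle coeff Δ(3,6,5) = 1/675675; Σ_t [1,3]: t=1:−1/483840 t=2:+1/20160 t=3:−1/17280 = -1/96768; (3j)²=1/1001 [(3 6 5; 0 3 -3)], sign=-1
B: triangle coeff Δ(3,6,5) = 1/675675; Σ_t [0,2]: t=0:+1/241920 t=1:−1/8640 t=2:+1/5760 = 1/16128; (3j)²=5/1001 [(3 6 5; 1 1 -2)], sign=-1
I_A²/I_B² = (1/1001)/(5/1001) = 1/5

1/5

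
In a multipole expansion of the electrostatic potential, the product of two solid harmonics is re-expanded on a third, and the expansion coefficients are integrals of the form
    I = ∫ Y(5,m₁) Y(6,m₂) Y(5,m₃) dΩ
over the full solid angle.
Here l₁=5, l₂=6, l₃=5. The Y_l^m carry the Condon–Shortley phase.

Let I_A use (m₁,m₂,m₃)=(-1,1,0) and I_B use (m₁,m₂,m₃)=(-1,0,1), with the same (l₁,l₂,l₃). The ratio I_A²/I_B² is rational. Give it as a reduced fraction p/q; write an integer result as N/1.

l's match ⇒ only the (l;m) 3-j factors differ between A and B.
A: triangle coeff Δ(5,6,5) = 1/28588560; Σ_t [2,6]: t=2:+1/138240 t=3:−1/10368 t=4:+1/6912 t=5:−1/34560 t=6:+1/2073600 = 7/259200; (3j)²=28/7293 [(5 6 5; -1 1 0)], sign=-1
B: triangle coeff Δ(5,6,5) = 1/28588560; Σ_t [2,6]: t=2:+1/55296 t=3:−1/7776 t=4:+1/9216 t=5:−1/86400 t=6:+1/12441600 = -7/518400; (3j)²=12/12155 [(5 6 5; -1 0 1)], sign=-1
I_A²/I_B² = (28/7293)/(12/12155) = 35/9

35/9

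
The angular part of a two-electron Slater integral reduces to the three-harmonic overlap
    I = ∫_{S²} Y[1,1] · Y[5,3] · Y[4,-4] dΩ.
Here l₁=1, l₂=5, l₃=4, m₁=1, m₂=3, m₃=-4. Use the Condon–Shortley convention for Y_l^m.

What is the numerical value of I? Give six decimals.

-0.049106

m-sum 0 ✓  L=10 even ✓  4≤4≤6 ✓
Π(2lᵢ+1) = 3×11×9 = 297
triangle coeff Δ(1,5,4) = 1/495
Σ_t [1,1]: t=1:−1/576 = -1/576
(3j)²=5/99 [(1 5 4; 0 0 0)], sign=-1
Σ_t [0,0]: t=0:+1/80640 = 1/80640
(3j)²=1/495 [(1 5 4; 1 3 -4)], sign=+1
⇒ 4πI² = 1/33
I = (-1)√(1/33/(4π)) = -0.04910640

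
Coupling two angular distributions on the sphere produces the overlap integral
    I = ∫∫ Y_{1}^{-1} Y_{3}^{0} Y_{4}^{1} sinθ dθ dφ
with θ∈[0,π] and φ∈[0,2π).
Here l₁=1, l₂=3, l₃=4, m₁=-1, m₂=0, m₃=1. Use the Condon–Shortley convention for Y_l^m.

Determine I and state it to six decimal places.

m-sum 0 ✓  L=8 even ✓  2≤4≤4 ✓
Π(2lᵢ+1) = 3×7×9 = 189
triangle coeff Δ(1,3,4) = 1/252
Σ_t [0,0]: t=0:+1/36 = 1/36
(3j)²=4/63 [(1 3 4; 0 0 0)], sign=+1
Σ_t [0,0]: t=0:+1/72 = 1/72
(3j)²=5/126 [(1 3 4; -1 0 1)], sign=-1
⇒ 4πI² = 10/21
I = (-1)√(10/21/(4π)) = -0.19466390

-0.194664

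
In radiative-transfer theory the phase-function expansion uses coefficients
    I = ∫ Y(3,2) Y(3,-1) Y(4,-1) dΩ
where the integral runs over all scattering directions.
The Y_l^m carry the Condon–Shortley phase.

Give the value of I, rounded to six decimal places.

Rules hold: Σm=0, L=10 even, 0≤4≤6.
N = 7·7·9 = 441
Δ = 2!·4!·4!/11! = 1/34650
Racah Σ t=0..2: t=0:+1/72 t=1:−1/16 t=2:+1/72 = -5/144
⇒ 3j(3 3 4; 0 0 0)² = 2/77, sgn -1
Racah Σ t=0..1: t=0:+1/48 t=1:−1/144 = 1/72
⇒ 3j(3 3 4; 2 -1 -1)² = 16/693, sgn -1
4πI² = N·(3j₀)²·(3jₘ)² = 32/121
I = +1·√(0.264463/4π) = 0.14506992

0.145070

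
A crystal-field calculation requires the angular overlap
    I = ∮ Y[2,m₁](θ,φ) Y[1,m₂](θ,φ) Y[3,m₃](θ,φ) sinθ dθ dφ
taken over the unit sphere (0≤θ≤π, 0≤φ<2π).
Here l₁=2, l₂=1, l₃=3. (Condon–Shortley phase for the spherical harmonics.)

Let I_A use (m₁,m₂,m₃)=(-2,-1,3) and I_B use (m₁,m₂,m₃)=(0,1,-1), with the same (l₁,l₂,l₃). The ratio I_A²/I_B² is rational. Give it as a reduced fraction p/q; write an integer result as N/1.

l's match ⇒ only the (l;m) 3-j factors differ between A and B.
A: triangle coeff Δ(2,1,3) = 1/105; Σ_t [0,0]: t=0:+1/48 = 1/48; (3j)²=1/7 [(2 1 3; -2 -1 3)], sign=+1
B: triangle coeff Δ(2,1,3) = 1/105; Σ_t [0,0]: t=0:+1/8 = 1/8; (3j)²=2/35 [(2 1 3; 0 1 -1)], sign=+1
I_A²/I_B² = (1/7)/(2/35) = 5/2

5/2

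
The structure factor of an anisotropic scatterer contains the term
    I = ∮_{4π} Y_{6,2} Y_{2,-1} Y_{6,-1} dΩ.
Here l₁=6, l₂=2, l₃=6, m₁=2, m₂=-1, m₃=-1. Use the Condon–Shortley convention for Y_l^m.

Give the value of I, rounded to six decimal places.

0.088837

Rules hold: Σm=0, L=14 even, 4≤6≤8.
N = 13·5·13 = 845
Δ = 2!·10!·2!/15! = 1/90090
Racah Σ t=0..2: t=0:+1/69120 t=1:−1/14400 t=2:+1/69120 = -7/172800
⇒ 3j(6 2 6; 0 0 0)² = 14/715, sgn -1
Racah Σ t=0..1: t=0:+1/34560 t=1:−1/60480 = 1/80640
⇒ 3j(6 2 6; 2 -1 -1)² = 6/1001, sgn -1
4πI² = N·(3j₀)²·(3jₘ)² = 12/121
I = +1·√(0.0991736/4π) = 0.08883682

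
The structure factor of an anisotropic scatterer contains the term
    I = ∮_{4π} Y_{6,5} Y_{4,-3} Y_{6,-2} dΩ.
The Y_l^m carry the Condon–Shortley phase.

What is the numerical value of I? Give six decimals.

0.160494

m-sum 0 ✓  L=16 even ✓  2≤6≤10 ✓
Π(2lᵢ+1) = 13×9×13 = 1521
triangle coeff Δ(6,4,6) = 1/15315300
Σ_t [0,4]: t=0:+1/829440 t=1:−1/25920 t=2:+1/9216 t=3:−1/25920 t=4:+1/829440 = 7/207360
(3j)²=28/2431 [(6 4 6; 0 0 0)], sign=+1
Σ_t [0,1]: t=0:+1/725760 t=1:−1/5806080 = 1/829440
(3j)²=49/2652 [(6 4 6; 5 -3 -2)], sign=+1
⇒ 4πI² = 1029/3179
I = (+1)√(1029/3179/(4π)) = 0.16049352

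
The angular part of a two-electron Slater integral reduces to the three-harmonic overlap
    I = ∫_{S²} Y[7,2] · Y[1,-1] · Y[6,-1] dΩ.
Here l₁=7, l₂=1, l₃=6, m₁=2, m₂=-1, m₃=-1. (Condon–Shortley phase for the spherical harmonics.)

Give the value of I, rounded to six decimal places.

0.209937

Rules hold: Σm=0, L=14 even, 6≤6≤8.
N = 15·3·13 = 585
Δ = 2!·12!·0!/15! = 1/1365
Racah Σ t=1..1: t=1:−1/518400 = -1/518400
⇒ 3j(7 1 6; 0 0 0)² = 7/195, sgn -1
Racah Σ t=0..0: t=0:+1/1209600 = 1/1209600
⇒ 3j(7 1 6; 2 -1 -1)² = 12/455, sgn -1
4πI² = N·(3j₀)²·(3jₘ)² = 36/65
I = +1·√(0.553846/4π) = 0.20993732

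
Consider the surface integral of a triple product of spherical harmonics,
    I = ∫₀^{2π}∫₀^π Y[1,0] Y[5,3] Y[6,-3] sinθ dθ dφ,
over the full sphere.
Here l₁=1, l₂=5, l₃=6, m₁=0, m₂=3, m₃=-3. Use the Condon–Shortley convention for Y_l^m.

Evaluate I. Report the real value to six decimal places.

-0.212310

Checks pass: Σm=0; 12 even; l₃=6∈[4,6].
(2·1+1)(2·5+1)(2·6+1) = 429
Δ: 0! 2! 10! / 13! → 1/858
sum: t=0:+1/14400 = 1/14400
3j²(1 5 6; 0 0 0) = Δ·Π!·Σ² = 6/143  (sign +1)
sum: t=0:+1/80640 = 1/80640
3j²(1 5 6; 0 3 -3) = Δ·Π!·Σ² = 9/286  (sign -1)
combine: 4πI² = 429·6/143·9/286 = 81/143
take √, sign -1: I = -0.21230956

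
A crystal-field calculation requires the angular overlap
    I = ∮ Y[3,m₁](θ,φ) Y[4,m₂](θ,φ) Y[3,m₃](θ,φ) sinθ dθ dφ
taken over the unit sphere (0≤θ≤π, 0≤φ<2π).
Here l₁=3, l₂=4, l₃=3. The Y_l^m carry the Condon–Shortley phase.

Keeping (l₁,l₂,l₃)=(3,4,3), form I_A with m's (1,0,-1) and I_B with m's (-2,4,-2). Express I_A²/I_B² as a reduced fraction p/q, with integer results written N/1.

1/70

Shared (l₁,l₂,l₃)=(3,4,3): N and (l;000)² cancel in I_A²/I_B².
A: Δ = 4!·2!·4!/11! = 1/34650; Racah Σ t=0..2: t=0:+1/1152 t=1:−1/36 t=2:+1/32 = 5/1152; ⇒ 3j(3 4 3; 1 0 -1)² = 1/1386, sgn +1
B: Δ = 4!·2!·4!/11! = 1/34650; Racah Σ t=4..4: t=4:+1/576 = 1/576; ⇒ 3j(3 4 3; -2 4 -2)² = 5/99, sgn -1
I_A²/I_B² = (1/1386)/(5/99) = 1/70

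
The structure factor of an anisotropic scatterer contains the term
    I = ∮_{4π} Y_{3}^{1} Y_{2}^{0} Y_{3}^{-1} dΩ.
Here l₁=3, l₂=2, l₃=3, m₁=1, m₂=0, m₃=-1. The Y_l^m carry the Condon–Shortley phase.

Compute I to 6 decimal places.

Checks pass: Σm=0; 8 even; l₃=3∈[1,5].
(2·3+1)(2·2+1)(2·3+1) = 245
Δ: 2! 4! 2! / 9! → 1/3780
sum: t=0:+1/24 t=1:−1/4 t=2:+1/24 = -1/6
3j²(3 2 3; 0 0 0) = Δ·Π!·Σ² = 4/105  (sign +1)
sum: t=0:+1/16 t=1:−1/6 t=2:+1/96 = -3/32
3j²(3 2 3; 1 0 -1) = Δ·Π!·Σ² = 3/140  (sign -1)
combine: 4πI² = 245·4/105·3/140 = 1/5
take √, sign -1: I = -0.12615663

-0.126157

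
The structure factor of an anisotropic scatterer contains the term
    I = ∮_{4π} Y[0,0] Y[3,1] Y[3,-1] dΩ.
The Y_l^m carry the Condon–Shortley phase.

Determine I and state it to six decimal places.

m-sum 0 ✓  L=6 even ✓  3≤3≤3 ✓
Π(2lᵢ+1) = 1×7×7 = 49
triangle coeff Δ(0,3,3) = 1/7
Σ_t [0,0]: t=0:+1/36 = 1/36
(3j)²=1/7 [(0 3 3; 0 0 0)], sign=-1
Σ_t [0,0]: t=0:+1/48 = 1/48
(3j)²=1/7 [(0 3 3; 0 1 -1)], sign=+1
⇒ 4πI² = 1/1
I = (-1)√(1/1/(4π)) = -0.28209479

-0.282095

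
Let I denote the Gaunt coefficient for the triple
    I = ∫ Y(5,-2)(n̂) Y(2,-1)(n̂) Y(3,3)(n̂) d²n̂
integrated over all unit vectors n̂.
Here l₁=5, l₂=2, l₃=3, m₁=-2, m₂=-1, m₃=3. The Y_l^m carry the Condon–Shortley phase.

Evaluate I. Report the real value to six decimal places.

Checks pass: Σm=0; 10 even; l₃=3∈[3,7].
(2·5+1)(2·2+1)(2·3+1) = 385
Δ: 4! 6! 0! / 11! → 1/2310
sum: t=2:+1/144 = 1/144
3j²(5 2 3; 0 0 0) = Δ·Π!·Σ² = 10/231  (sign -1)
sum: t=1:−1/4320 = -1/4320
3j²(5 2 3; -2 -1 3) = Δ·Π!·Σ² = 1/330  (sign -1)
combine: 4πI² = 385·10/231·1/330 = 5/99
take √, sign +1: I = 0.06339609

0.063396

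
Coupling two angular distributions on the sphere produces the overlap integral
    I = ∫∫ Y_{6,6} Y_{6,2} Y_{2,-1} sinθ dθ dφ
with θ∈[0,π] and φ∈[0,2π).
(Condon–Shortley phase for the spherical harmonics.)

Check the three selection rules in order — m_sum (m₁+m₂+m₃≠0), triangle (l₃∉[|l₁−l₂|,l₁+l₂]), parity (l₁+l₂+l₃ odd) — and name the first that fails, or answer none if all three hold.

Σmᵢ = 7  ✗
l₃∈[|l₁−l₂|,l₁+l₂]=[0,12], have l₃=2
Σlᵢ = 14 ⇒ even

m_sum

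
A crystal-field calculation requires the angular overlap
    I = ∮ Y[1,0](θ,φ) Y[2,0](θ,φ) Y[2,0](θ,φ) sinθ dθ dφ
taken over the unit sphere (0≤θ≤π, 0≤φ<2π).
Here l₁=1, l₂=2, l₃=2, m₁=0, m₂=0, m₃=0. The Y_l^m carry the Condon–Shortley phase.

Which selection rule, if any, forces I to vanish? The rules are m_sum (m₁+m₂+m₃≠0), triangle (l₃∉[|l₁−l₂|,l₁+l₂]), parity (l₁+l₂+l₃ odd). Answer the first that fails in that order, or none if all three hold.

m₁+m₂+m₃ = 0 + 0 + 0 = 0  ✓
triangle: |1−2|=1 ≤ l₃=2 ≤ 1+2=3  ✓
parity: l₁+l₂+l₃ = 5 is odd  ✗

parity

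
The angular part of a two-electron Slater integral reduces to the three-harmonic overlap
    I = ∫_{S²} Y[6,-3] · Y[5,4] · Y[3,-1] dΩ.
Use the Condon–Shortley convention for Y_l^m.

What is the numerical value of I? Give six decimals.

0.176531

Rules hold: Σm=0, L=14 even, 1≤3≤11.
N = 13·11·7 = 1001
Δ = 8!·4!·2!/15! = 1/675675
Racah Σ t=3..5: t=3:−1/8640 t=4:+1/2304 t=5:−1/8640 = 7/34560
⇒ 3j(6 5 3; 0 0 0)² = 7/429, sgn -1
Racah Σ t=7..8: t=7:−1/40320 t=8:+1/241920 = -1/48384
⇒ 3j(6 5 3; -3 4 -1)² = 24/1001, sgn -1
4πI² = N·(3j₀)²·(3jₘ)² = 56/143
I = +1·√(0.391608/4π) = 0.17653103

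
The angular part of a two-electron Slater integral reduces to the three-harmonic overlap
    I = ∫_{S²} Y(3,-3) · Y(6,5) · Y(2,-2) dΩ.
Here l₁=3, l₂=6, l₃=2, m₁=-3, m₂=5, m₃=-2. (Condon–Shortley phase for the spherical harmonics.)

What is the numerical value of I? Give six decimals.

0.000000

triangle: need 3≤l₃≤9, have 2; I=0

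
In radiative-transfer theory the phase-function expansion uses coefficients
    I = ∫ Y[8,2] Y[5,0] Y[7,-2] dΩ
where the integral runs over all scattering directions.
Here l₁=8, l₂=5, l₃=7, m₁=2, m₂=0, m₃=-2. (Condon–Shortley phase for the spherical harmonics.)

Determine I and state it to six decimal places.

Checks pass: Σm=0; 20 even; l₃=7∈[3,13].
(2·8+1)(2·5+1)(2·7+1) = 2805
Δ: 6! 10! 4! / 21! → 1/814773960
sum: t=1:−1/87091200 t=2:+1/4976640 t=3:−1/2073600 t=4:+1/4976640 t=5:−1/87091200 = -1/9676800
3j²(8 5 7; 0 0 0) = Δ·Π!·Σ² = 360/46189  (sign +1)
sum: t=1:−1/41472000 t=2:+1/4976640 t=3:−1/4354560 t=4:+1/23224320 t=5:−1/1045094400 = -1/93312000
3j²(8 5 7; 2 0 -2) = Δ·Π!·Σ² = 32/138567  (sign +1)
combine: 4πI² = 2805·360/46189·32/138567 = 57600/11408683
take √, sign +1: I = 0.02004419

0.020044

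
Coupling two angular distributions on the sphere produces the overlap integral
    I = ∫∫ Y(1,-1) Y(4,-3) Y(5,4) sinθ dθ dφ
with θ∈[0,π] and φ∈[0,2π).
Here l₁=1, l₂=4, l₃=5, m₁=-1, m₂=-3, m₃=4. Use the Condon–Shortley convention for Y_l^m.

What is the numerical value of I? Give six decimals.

0.294638

Rules hold: Σm=0, L=10 even, 3≤5≤5.
N = 3·9·11 = 297
Δ = 0!·2!·8!/11! = 1/495
Racah Σ t=0..0: t=0:+1/576 = 1/576
⇒ 3j(1 4 5; 0 0 0)² = 5/99, sgn -1
Racah Σ t=0..0: t=0:+1/10080 = 1/10080
⇒ 3j(1 4 5; -1 -3 4)² = 4/55, sgn -1
4πI² = N·(3j₀)²·(3jₘ)² = 12/11
I = +1·√(1.09091/4π) = 0.29463840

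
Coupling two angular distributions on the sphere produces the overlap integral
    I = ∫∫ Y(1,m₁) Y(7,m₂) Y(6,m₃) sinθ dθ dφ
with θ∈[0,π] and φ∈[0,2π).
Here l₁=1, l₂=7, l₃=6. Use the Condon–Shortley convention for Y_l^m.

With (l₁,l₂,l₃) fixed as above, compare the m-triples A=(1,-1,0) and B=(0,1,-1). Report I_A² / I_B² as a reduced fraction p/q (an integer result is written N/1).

Same 1,7,6: normalisation and zero-m 3j drop out of the ratio.
A: Δ: 2! 0! 12! / 15! → 1/1365; sum: t=0:+1/1036800 = 1/1036800; 3j²(1 7 6; 1 -1 0) = Δ·Π!·Σ² = 4/195  (sign +1)
B: Δ: 2! 0! 12! / 15! → 1/1365; sum: t=1:−1/604800 = -1/604800; 3j²(1 7 6; 0 1 -1) = Δ·Π!·Σ² = 16/455  (sign +1)
I_A²/I_B² = (4/195)/(16/455) = 7/12

7/12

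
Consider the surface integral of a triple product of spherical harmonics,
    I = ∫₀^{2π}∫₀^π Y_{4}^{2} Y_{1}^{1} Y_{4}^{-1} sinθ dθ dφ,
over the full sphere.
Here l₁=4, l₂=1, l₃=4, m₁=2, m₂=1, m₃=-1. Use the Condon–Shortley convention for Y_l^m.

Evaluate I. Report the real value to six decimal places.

m-sum = 2 + 1 − 1 = 2 ≠ 0 ⇒ I = 0

0.000000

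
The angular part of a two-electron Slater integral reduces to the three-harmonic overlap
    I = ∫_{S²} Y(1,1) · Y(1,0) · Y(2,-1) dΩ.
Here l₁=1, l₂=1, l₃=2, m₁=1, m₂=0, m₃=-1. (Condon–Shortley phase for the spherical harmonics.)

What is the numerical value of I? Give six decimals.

Checks pass: Σm=0; 4 even; l₃=2∈[0,2].
(2·1+1)(2·1+1)(2·2+1) = 45
Δ: 0! 2! 2! / 5! → 1/30
sum: t=0:+1/1 = 1/1
3j²(1 1 2; 0 0 0) = Δ·Π!·Σ² = 2/15  (sign +1)
sum: t=0:+1/2 = 1/2
3j²(1 1 2; 1 0 -1) = Δ·Π!·Σ² = 1/10  (sign -1)
combine: 4πI² = 45·2/15·1/10 = 3/5
take √, sign -1: I = -0.21850969

-0.218510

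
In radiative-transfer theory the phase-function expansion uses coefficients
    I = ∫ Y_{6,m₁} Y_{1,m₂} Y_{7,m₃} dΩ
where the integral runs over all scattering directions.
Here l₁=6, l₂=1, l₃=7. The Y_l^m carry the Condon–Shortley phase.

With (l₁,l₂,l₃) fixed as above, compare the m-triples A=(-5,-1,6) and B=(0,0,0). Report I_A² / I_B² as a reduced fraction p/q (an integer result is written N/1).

l's match ⇒ only the (l;m) 3-j factors differ between A and B.
A: triangle coeff Δ(6,1,7) = 1/1365; Σ_t [0,0]: t=0:+1/79833600 = 1/79833600; (3j)²=2/35 [(6 1 7; -5 -1 6)], sign=-1
B: triangle coeff Δ(6,1,7) = 1/1365; Σ_t [0,0]: t=0:+1/518400 = 1/518400; (3j)²=7/195 [(6 1 7; 0 0 0)], sign=-1
I_A²/I_B² = (2/35)/(7/195) = 78/49

78/49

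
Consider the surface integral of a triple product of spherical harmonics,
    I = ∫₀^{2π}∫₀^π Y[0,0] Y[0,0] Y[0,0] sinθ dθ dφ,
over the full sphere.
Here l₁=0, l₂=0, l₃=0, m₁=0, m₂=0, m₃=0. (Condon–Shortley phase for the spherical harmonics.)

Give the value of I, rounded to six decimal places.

Rules hold: Σm=0, L=0 even, 0≤0≤0.
N = 1·1·1 = 1
Δ = 0!·0!·0!/1! = 1/1
Racah Σ t=0..0: t=0:+1/1 = 1/1
⇒ 3j(0 0 0; 0 0 0)² = 1/1, sgn +1
(m-triple is (0,0,0) — same symbol as above.)
4πI² = N·(3j₀)²·(3jₘ)² = 1/1
I = +1·√(1/4π) = 0.28209479

0.282095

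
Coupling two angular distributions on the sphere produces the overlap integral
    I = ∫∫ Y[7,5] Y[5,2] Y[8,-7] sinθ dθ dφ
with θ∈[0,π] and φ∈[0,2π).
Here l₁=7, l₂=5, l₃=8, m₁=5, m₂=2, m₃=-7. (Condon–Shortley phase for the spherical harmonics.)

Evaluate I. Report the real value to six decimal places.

0.018143

Rules hold: Σm=0, L=20 even, 2≤8≤12.
N = 15·11·17 = 2805
Δ = 4!·10!·6!/21! = 1/814773960
Racah Σ t=0..4: t=0:+1/87091200 t=1:−1/4976640 t=2:+1/2073600 t=3:−1/4976640 t=4:+1/87091200 = 1/9676800
⇒ 3j(7 5 8; 0 0 0)² = 360/46189, sgn +1
Racah Σ t=1..2: t=1:−1/1567641600 t=2:+1/1741824000 = -1/15676416000
⇒ 3j(7 5 8; 5 2 -7)² = 11/58140, sgn +1
4πI² = N·(3j₀)²·(3jₘ)² = 330/79781
I = +1·√(0.00413632/4π) = 0.01814272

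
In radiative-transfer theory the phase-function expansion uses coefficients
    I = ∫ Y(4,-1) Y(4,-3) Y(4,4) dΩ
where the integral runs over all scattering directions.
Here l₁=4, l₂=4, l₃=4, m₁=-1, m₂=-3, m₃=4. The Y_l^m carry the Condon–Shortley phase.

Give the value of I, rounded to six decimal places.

Checks pass: Σm=0; 12 even; l₃=4∈[0,8].
(2·4+1)(2·4+1)(2·4+1) = 729
Δ: 4! 4! 4! / 13! → 1/450450
sum: t=0:+1/13824 t=1:−1/216 t=2:+1/64 t=3:−1/216 t=4:+1/13824 = 5/768
3j²(4 4 4; 0 0 0) = Δ·Π!·Σ² = 18/1001  (sign +1)
sum: t=1:−1/3456 = -1/3456
3j²(4 4 4; -1 -3 4) = Δ·Π!·Σ² = 35/1287  (sign -1)
combine: 4πI² = 729·18/1001·35/1287 = 7290/20449
take √, sign -1: I = -0.16843130

-0.168431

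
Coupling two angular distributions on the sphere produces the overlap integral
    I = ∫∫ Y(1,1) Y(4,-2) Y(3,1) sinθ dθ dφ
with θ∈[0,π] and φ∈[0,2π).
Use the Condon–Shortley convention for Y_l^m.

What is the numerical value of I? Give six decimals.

0.238414

m-sum 0 ✓  L=8 even ✓  3≤3≤5 ✓
Π(2lᵢ+1) = 3×9×7 = 189
triangle coeff Δ(1,4,3) = 1/252
Σ_t [1,1]: t=1:−1/36 = -1/36
(3j)²=4/63 [(1 4 3; 0 0 0)], sign=+1
Σ_t [0,0]: t=0:+1/96 = 1/96
(3j)²=5/84 [(1 4 3; 1 -2 1)], sign=+1
⇒ 4πI² = 5/7
I = (+1)√(5/7/(4π)) = 0.23841361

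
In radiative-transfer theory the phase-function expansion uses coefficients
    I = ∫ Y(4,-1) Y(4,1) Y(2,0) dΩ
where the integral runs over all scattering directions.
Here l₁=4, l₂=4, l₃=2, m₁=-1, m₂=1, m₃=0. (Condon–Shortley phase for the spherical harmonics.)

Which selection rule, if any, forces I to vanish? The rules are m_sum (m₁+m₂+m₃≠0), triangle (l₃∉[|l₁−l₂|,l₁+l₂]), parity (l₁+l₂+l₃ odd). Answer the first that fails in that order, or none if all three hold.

none

Σmᵢ = 0  ✓
l₃∈[|l₁−l₂|,l₁+l₂]=[0,8], have l₃=2  ✓
Σlᵢ = 10 ⇒ even  ✓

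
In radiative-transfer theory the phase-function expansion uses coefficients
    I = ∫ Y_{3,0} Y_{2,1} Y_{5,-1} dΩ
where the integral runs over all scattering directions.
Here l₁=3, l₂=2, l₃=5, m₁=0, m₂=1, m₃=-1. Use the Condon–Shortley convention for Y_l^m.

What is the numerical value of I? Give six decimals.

Checks pass: Σm=0; 10 even; l₃=5∈[1,5].
(2·3+1)(2·2+1)(2·5+1) = 385
Δ: 0! 6! 4! / 11! → 1/2310
sum: t=0:+1/144 = 1/144
3j²(3 2 5; 0 0 0) = Δ·Π!·Σ² = 10/231  (sign -1)
sum: t=0:+1/216 = 1/216
3j²(3 2 5; 0 1 -1) = Δ·Π!·Σ² = 8/231  (sign +1)
combine: 4πI² = 385·10/231·8/231 = 400/693
take √, sign -1: I = -0.21431790

-0.214318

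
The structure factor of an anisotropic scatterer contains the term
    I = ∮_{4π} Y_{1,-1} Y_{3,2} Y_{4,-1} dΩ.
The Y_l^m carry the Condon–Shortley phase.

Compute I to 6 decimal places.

-0.106622

Checks pass: Σm=0; 8 even; l₃=4∈[2,4].
(2·1+1)(2·3+1)(2·4+1) = 189
Δ: 0! 2! 6! / 9! → 1/252
sum: t=0:+1/36 = 1/36
3j²(1 3 4; 0 0 0) = Δ·Π!·Σ² = 4/63  (sign +1)
sum: t=0:+1/240 = 1/240
3j²(1 3 4; -1 2 -1) = Δ·Π!·Σ² = 1/84  (sign -1)
combine: 4πI² = 189·4/63·1/84 = 1/7
take √, sign -1: I = -0.10662181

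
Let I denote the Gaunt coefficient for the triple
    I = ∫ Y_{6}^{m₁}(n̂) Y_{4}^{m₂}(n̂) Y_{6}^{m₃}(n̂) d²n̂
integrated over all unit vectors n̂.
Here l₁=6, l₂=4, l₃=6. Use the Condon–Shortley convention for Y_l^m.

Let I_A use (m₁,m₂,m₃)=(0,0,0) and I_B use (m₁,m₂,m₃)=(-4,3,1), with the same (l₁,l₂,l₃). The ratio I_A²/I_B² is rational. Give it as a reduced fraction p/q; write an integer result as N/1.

l's match ⇒ only the (l;m) 3-j factors differ between A and B.
A: triangle coeff Δ(6,4,6) = 1/15315300; Σ_t [0,4]: t=0:+1/829440 t=1:−1/25920 t=2:+1/9216 t=3:−1/25920 t=4:+1/829440 = 7/207360; (3j)²=28/2431 [(6 4 6; 0 0 0)], sign=+1
B: triangle coeff Δ(6,4,6) = 1/15315300; Σ_t [3,4]: t=3:−1/725760 t=4:+1/207360 = 1/290304; (3j)²=125/7293 [(6 4 6; -4 3 1)], sign=-1
I_A²/I_B² = (28/2431)/(125/7293) = 84/125

84/125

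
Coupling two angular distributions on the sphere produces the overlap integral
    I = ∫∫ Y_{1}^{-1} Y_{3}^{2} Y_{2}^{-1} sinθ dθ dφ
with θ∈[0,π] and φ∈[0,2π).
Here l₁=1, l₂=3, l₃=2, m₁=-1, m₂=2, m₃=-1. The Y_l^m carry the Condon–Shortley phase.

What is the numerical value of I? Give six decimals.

0.261169

Checks pass: Σm=0; 6 even; l₃=2∈[2,4].
(2·1+1)(2·3+1)(2·2+1) = 105
Δ: 2! 0! 4! / 7! → 1/105
sum: t=1:−1/4 = -1/4
3j²(1 3 2; 0 0 0) = Δ·Π!·Σ² = 3/35  (sign -1)
sum: t=2:+1/12 = 1/12
3j²(1 3 2; -1 2 -1) = Δ·Π!·Σ² = 2/21  (sign -1)
combine: 4πI² = 105·3/35·2/21 = 6/7
take √, sign +1: I = 0.26116903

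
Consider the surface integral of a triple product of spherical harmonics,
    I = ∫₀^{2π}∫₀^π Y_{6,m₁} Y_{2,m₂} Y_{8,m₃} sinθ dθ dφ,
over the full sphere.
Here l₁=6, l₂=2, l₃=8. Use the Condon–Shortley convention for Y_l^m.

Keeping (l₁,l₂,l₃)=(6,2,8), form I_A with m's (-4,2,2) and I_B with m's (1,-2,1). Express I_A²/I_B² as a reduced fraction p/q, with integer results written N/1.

Same 6,2,8: normalisation and zero-m 3j drop out of the ratio.
A: Δ: 0! 12! 4! / 17! → 1/30940; sum: t=0:+1/174182400 = 1/174182400; 3j²(6 2 8; -4 2 2) = Δ·Π!·Σ² = 3/6188  (sign +1)
B: Δ: 0! 12! 4! / 17! → 1/30940; sum: t=0:+1/14515200 = 1/14515200; 3j²(6 2 8; 1 -2 1) = Δ·Π!·Σ² = 9/2210  (sign -1)
I_A²/I_B² = (3/6188)/(9/2210) = 5/42

5/42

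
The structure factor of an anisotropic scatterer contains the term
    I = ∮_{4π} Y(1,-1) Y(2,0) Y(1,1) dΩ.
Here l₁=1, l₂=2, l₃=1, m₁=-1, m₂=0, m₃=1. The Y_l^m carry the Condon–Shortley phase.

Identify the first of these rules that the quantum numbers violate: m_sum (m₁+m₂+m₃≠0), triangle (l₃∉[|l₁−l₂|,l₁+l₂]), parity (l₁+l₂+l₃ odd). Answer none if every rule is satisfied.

none

Σmᵢ = 0  ✓
l₃∈[|l₁−l₂|,l₁+l₂]=[1,3], have l₃=1  ✓
Σlᵢ = 4 ⇒ even  ✓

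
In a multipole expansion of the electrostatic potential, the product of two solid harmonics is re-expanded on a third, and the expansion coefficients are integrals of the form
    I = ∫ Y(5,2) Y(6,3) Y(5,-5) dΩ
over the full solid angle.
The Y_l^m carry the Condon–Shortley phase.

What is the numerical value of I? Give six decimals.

Rules hold: Σm=0, L=16 even, 1≤5≤11.
N = 11·13·11 = 1573
Δ = 6!·4!·6!/17! = 1/28588560
Racah Σ t=1..5: t=1:−1/345600 t=2:+1/13824 t=3:−1/5184 t=4:+1/13824 t=5:−1/345600 = -7/129600
⇒ 3j(5 6 5; 0 0 0)² = 80/7293, sgn +1
Racah Σ t=3..3: t=3:−1/622080 = -1/622080
⇒ 3j(5 6 5; 2 3 -5)² = 105/4862, sgn -1
4πI² = N·(3j₀)²·(3jₘ)² = 1400/3757
I = -1·√(0.372638/4π) = -0.17220212

-0.172202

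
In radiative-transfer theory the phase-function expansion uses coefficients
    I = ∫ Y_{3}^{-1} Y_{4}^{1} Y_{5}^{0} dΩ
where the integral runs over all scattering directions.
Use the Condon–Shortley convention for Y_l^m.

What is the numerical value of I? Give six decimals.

-0.009577

Rules hold: Σm=0, L=12 even, 1≤5≤7.
N = 7·9·11 = 693
Δ = 2!·4!·6!/13! = 1/180180
Racah Σ t=0..2: t=0:+1/576 t=1:−1/144 t=2:+1/576 = -1/288
⇒ 3j(3 4 5; 0 0 0)² = 20/1001, sgn +1
Racah Σ t=0..2: t=0:+1/5760 t=1:−1/288 t=2:+1/288 = 1/5760
⇒ 3j(3 4 5; -1 1 0)² = 1/12012, sgn -1
4πI² = N·(3j₀)²·(3jₘ)² = 15/13013
I = -1·√(0.00115269/4π) = -0.00957750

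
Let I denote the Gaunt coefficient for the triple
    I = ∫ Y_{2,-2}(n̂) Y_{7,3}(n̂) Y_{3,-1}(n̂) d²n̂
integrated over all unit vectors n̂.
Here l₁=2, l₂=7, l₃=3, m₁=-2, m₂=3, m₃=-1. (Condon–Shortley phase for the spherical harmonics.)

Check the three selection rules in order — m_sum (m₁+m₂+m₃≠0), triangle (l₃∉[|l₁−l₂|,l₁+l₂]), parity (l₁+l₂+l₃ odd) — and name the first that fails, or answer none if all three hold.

triangle

m₁+m₂+m₃ = -2 + 3 − 1 = 0  ✓
triangle: |2−7|=5 ≤ l₃=3 ≤ 2+7=9  ✗
parity: l₁+l₂+l₃ = 12 is even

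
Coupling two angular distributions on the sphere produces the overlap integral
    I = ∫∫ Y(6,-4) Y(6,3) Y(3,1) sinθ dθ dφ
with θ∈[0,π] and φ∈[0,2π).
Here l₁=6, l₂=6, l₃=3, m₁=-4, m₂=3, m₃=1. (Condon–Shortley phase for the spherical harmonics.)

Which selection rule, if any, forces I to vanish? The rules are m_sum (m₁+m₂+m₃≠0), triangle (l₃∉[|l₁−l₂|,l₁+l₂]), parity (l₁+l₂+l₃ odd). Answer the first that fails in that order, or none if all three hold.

azimuthal sum: -4 + 3 + 1 = 0  ✓
0 ≤ 3 ≤ 12 (triangle on l)  ✓
L = 6 + 6 + 3 = 15 (odd)  ✗

parity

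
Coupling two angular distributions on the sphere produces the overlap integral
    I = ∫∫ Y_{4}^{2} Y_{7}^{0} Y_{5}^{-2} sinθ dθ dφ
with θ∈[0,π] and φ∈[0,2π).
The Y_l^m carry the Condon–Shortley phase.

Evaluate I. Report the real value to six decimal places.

Checks pass: Σm=0; 16 even; l₃=5∈[3,11].
(2·4+1)(2·7+1)(2·5+1) = 1485
Δ: 6! 2! 8! / 17! → 1/6126120
sum: t=2:+1/69120 t=3:−1/20736 t=4:+1/69120 = -1/51840
3j²(4 7 5; 0 0 0) = Δ·Π!·Σ² = 280/21879  (sign +1)
sum: t=0:+1/7257600 t=1:−1/172800 t=2:+1/69120 = 1/113400
3j²(4 7 5; 2 0 -2) = Δ·Π!·Σ² = 512/36465  (sign -1)
combine: 4πI² = 1485·280/21879·512/36465 = 143360/537251
take √, sign -1: I = -0.14572043

-0.145720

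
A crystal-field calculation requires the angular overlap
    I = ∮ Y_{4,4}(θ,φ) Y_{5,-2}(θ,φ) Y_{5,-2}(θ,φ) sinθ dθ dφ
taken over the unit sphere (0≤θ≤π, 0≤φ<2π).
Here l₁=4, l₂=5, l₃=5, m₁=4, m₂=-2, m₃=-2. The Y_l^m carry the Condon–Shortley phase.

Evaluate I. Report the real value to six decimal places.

0.181552

Checks pass: Σm=0; 14 even; l₃=5∈[1,9].
(2·4+1)(2·5+1)(2·5+1) = 1089
Δ: 4! 4! 6! / 15! → 1/3153150
sum: t=0:+1/69120 t=1:−1/1728 t=2:+1/576 t=3:−1/1728 t=4:+1/69120 = 7/11520
3j²(4 5 5; 0 0 0) = Δ·Π!·Σ² = 2/143  (sign -1)
sum: t=0:+1/20736 = 1/20736
3j²(4 5 5; 4 -2 -2) = Δ·Π!·Σ² = 35/1287  (sign -1)
combine: 4πI² = 1089·2/143·35/1287 = 70/169
take √, sign +1: I = 0.18155187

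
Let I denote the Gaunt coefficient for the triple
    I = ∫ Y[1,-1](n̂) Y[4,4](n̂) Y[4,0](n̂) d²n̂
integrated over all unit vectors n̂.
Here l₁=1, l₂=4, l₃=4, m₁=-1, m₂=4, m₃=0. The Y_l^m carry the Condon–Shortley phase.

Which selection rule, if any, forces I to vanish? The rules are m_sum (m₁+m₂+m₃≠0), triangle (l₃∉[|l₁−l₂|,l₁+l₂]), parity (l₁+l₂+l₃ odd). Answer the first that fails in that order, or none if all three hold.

m_sum

Σmᵢ = 3  ✗
l₃∈[|l₁−l₂|,l₁+l₂]=[3,5], have l₃=4
Σlᵢ = 9 ⇒ odd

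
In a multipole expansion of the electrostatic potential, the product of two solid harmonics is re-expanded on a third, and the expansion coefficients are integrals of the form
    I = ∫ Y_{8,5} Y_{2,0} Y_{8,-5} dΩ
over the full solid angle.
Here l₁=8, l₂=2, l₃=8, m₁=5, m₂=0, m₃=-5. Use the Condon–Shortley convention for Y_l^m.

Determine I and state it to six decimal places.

Rules hold: Σm=0, L=18 even, 6≤8≤10.
N = 17·5·17 = 1445
Δ = 2!·14!·2!/19! = 1/348840
Racah Σ t=0..2: t=0:+1/116121600 t=1:−1/25401600 t=2:+1/116121600 = -1/45158400
⇒ 3j(8 2 8; 0 0 0)² = 24/1615, sgn -1
Racah Σ t=0..2: t=0:+1/958003200 t=1:−1/958003200 t=2:+1/24908083200 = 1/24908083200
⇒ 3j(8 2 8; 5 0 -5)² = 1/38760, sgn -1
4πI² = N·(3j₀)²·(3jₘ)² = 1/1805
I = +1·√(0.000554017/4π) = 0.00663982

0.006640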